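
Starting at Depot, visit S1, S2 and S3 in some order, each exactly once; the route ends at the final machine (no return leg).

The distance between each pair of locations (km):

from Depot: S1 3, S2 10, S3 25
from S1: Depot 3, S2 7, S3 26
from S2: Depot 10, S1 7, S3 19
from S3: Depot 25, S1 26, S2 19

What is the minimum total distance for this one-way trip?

There are 3! = 6 possible orderings.
Depot → S1 → S2 → S3: 3+7+19 = 29
Depot → S1 → S3 → S2: 3+26+19 = 48
Depot → S2 → S1 → S3: 10+7+26 = 43
Depot → S2 → S3 → S1: 10+19+26 = 55
Depot → S3 → S1 → S2: 25+26+7 = 58
Depot → S3 → S2 → S1: 25+19+7 = 51
The minimum is 29.
One shortest path: Depot → S1 → S2 → S3.

29 km — the minimum one-way total.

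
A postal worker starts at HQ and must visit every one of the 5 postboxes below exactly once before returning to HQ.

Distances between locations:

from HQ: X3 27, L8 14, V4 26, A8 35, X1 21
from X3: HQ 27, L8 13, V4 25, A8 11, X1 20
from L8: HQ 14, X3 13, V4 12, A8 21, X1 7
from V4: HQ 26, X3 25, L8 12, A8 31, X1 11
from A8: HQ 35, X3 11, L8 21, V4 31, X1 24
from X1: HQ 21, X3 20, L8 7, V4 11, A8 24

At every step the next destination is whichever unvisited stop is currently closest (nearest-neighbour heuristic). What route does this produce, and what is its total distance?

103 along HQ → L8 → X1 → V4 → X3 → A8 → HQ.

HQ → [L8:14 / X1:21 / V4:26 / X3:27 / A8:35] → L8 (14)
L8 → [X1:7 / V4:12 / X3:13 / A8:21] → X1 (7)
X1 → [V4:11 / X3:20 / A8:24] → V4 (11)
V4 → [X3:25 / A8:31] → X3 (25)
X3 → [A8:11] → A8 (11)
Return A8→HQ: 35.
Total = 14 + 7 + 11 + 25 + 11 + 35 = 103.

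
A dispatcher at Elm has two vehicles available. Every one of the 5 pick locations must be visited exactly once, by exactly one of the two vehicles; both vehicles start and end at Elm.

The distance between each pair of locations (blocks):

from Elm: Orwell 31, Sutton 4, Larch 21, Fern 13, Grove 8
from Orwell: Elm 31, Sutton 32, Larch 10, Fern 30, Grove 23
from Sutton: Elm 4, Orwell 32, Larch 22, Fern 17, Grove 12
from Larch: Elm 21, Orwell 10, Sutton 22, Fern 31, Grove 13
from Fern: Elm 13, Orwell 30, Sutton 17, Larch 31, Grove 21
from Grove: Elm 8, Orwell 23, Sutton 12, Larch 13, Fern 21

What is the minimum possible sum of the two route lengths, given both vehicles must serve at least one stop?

Try each way of splitting the stops between the two vehicles (each non-empty) and, for each split, find the best tour for each vehicle:
  {Orwell} + {Sutton, Larch, Fern, Grove}: 62 + 73 = 135
  {Sutton} + {Orwell, Larch, Fern, Grove}: 8 + 74 = 82
  {Orwell, Sutton} + {Larch, Fern, Grove}: 67 + 65 = 132
  {Larch} + {Orwell, Sutton, Fern, Grove}: 42 + 82 = 124
  {Orwell, Larch} + {Sutton, Fern, Grove}: 62 + 50 = 112
  {Sutton, Larch} + {Orwell, Fern, Grove}: 47 + 74 = 121
  … (15 splits in total)
Best: vehicle 1 Elm → Sutton → Elm = 8; vehicle 2 Elm → Fern → Orwell → Larch → Grove → Elm = 74; combined 82.

82 blocks — the smallest possible combined total.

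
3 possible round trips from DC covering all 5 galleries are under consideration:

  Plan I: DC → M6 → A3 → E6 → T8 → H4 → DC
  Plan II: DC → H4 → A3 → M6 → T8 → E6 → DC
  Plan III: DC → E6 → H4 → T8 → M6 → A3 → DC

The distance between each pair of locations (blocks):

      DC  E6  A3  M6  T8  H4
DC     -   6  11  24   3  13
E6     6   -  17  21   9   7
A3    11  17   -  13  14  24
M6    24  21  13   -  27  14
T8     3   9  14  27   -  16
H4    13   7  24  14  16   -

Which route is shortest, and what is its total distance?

Shortest is Plan III, total 80 blocks.

Plan I: 24 + 13 + 17 + 9 + 16 + 13 = 92
Plan II: 13 + 24 + 13 + 27 + 9 + 6 = 92
Plan III: 6 + 7 + 16 + 27 + 13 + 11 = 80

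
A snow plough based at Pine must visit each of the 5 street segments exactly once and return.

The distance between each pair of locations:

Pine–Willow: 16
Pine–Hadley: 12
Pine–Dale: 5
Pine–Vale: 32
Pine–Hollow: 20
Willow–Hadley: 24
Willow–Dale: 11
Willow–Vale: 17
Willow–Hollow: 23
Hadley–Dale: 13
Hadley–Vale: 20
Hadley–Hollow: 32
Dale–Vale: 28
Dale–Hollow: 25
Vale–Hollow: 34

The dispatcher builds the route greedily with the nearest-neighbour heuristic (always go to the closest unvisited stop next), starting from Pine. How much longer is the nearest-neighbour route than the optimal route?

Pine: Dale=5, Hadley=12, Willow=16, Hollow=20, Vale=32 ⇒ Dale
Dale: Willow=11, Hadley=13, Hollow=25, Vale=28 ⇒ Willow
Willow: Vale=17, Hollow=23, Hadley=24 ⇒ Vale
Vale: Hadley=20, Hollow=34 ⇒ Hadley
Hadley: Hollow=32 ⇒ Hollow
NN route Pine → Dale → Willow → Vale → Hadley → Hollow → Pine costs 105.
Optimal: Pine → Dale → Hadley → Vale → Willow → Hollow → Pine costs 98 (by enumerating all 60 distinct tours).
Excess = 105 − 98 = 7.

The nearest-neighbour route is 7 longer than optimal.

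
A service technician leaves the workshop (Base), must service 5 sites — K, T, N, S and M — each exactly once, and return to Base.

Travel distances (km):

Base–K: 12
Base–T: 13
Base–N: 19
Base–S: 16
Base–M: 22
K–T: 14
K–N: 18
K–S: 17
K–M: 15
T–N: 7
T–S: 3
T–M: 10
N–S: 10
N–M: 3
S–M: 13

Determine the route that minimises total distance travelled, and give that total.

56 km — the shortest possible round trip.

There are 60 distinct closed tours to check (reversals are equivalent).
Base-K-T-N-S-M-Base: 12+14+7+10+13+22 = 78
Base-K-T-N-M-S-Base: 12+14+7+3+13+16 = 65
Base-K-T-S-N-M-Base: 12+14+3+10+3+22 = 64
Base-K-T-S-M-N-Base: 12+14+3+13+3+19 = 64
Base-K-T-M-N-S-Base: 12+14+10+3+10+16 = 65
Base-K-T-M-S-N-Base: 12+14+10+13+10+19 = 78
Base-K-N-T-S-M-Base: 12+18+7+3+13+22 = 75
Base-K-N-T-M-S-Base: 12+18+7+10+13+16 = 76
Base-K-N-S-T-M-Base: 12+18+10+3+10+22 = 75
Base-K-N-S-M-T-Base: 12+18+10+13+10+13 = 76
Base-K-N-M-T-S-Base: 12+18+3+10+3+16 = 62
Base-K-N-M-S-T-Base: 12+18+3+13+3+13 = 62
Base-K-S-T-N-M-Base: 12+17+3+7+3+22 = 64
Base-K-S-T-M-N-Base: 12+17+3+10+3+19 = 64
… (46 more)
Base-K-M-N-T-S-Base: 12+15+3+7+3+16 = 56  ← best
The minimum is 56.
One optimal route: Base → K → M → N → T → S → Base (or its reverse).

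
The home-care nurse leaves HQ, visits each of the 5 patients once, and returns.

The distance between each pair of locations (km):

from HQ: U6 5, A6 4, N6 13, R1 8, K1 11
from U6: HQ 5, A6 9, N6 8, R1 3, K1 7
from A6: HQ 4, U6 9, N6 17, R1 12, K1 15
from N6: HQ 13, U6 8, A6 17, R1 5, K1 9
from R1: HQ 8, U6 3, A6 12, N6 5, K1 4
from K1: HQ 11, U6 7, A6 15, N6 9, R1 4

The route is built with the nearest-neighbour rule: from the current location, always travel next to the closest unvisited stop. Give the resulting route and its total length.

42 km along HQ → A6 → U6 → R1 → K1 → N6 → HQ.

HQ → [A6:4 / U6:5 / R1:8 / K1:11 / N6:13] → A6 (4)
A6 → [U6:9 / R1:12 / K1:15 / N6:17] → U6 (9)
U6 → [R1:3 / K1:7 / N6:8] → R1 (3)
R1 → [K1:4 / N6:5] → K1 (4)
K1 → [N6:9] → N6 (9)
Return N6→HQ: 13.
Total = 4 + 9 + 3 + 4 + 9 + 13 = 42.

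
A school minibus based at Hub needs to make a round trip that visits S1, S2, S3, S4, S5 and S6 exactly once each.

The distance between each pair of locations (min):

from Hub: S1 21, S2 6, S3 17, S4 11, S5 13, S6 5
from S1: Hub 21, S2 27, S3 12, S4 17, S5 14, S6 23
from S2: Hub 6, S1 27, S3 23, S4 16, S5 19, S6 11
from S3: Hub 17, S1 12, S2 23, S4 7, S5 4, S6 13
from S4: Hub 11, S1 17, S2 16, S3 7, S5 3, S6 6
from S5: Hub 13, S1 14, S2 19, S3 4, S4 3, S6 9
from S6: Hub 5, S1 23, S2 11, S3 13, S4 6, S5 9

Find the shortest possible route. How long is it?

With 6 stops there are 6!/2 = 360 distinct round trips (a route and its reverse cost the same).
Hub - S1 - S2 - S3 - S4 - S5 - S6 - Hub: 21+27+23+7+3+9+5 = 95
Hub - S1 - S2 - S3 - S4 - S6 - S5 - Hub: 21+27+23+7+6+9+13 = 106
Hub - S1 - S2 - S3 - S5 - S4 - S6 - Hub: 21+27+23+4+3+6+5 = 89
Hub - S1 - S2 - S3 - S5 - S6 - S4 - Hub: 21+27+23+4+9+6+11 = 101
Hub - S1 - S2 - S3 - S6 - S4 - S5 - Hub: 21+27+23+13+6+3+13 = 106
Hub - S1 - S2 - S3 - S6 - S5 - S4 - Hub: 21+27+23+13+9+3+11 = 107
Hub - S1 - S2 - S4 - S3 - S5 - S6 - Hub: 21+27+16+7+4+9+5 = 89
Hub - S1 - S2 - S4 - S3 - S6 - S5 - Hub: 21+27+16+7+13+9+13 = 106
… (352 more)
Hub - S1 - S3 - S5 - S4 - S6 - S2 - Hub: 21+12+4+3+6+11+6 = 63  ← best
The minimum is 63.
One optimal route: Hub → S1 → S3 → S5 → S4 → S6 → S2 → Hub (or its reverse).

63 min — the shortest possible round trip.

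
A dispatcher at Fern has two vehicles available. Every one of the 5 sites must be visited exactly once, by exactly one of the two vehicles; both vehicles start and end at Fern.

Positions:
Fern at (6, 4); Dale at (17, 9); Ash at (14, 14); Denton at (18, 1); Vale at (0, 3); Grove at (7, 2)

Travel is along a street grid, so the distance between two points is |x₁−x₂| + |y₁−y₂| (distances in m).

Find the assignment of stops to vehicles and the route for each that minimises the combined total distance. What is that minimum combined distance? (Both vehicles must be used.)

There are 2^4 − 1 = 15 ways to divide the 5 stops into two non-empty groups. For each, the best each vehicle can do is its own shortest tour through its group:
  {Dale} + {Ash, Denton, Vale, Grove}: 32 + 62 = 94
  {Ash} + {Dale, Denton, Vale, Grove}: 36 + 52 = 88
  {Dale, Ash} + {Denton, Vale, Grove}: 42 + 42 = 84
  {Denton} + {Dale, Ash, Vale, Grove}: 30 + 58 = 88
  {Dale, Denton} + {Ash, Vale, Grove}: 40 + 52 = 92
  {Ash, Denton} + {Dale, Vale, Grove}: 50 + 48 = 98
  … (15 splits in total)
  {Vale} + {Dale, Ash, Denton, Grove}: 14 + 50 = 64  ← best
Best: vehicle 1 Fern → Vale → Fern = 14; vehicle 2 Fern → Ash → Dale → Denton → Grove → Fern = 50; combined 64.

Minimum combined distance: 64 m.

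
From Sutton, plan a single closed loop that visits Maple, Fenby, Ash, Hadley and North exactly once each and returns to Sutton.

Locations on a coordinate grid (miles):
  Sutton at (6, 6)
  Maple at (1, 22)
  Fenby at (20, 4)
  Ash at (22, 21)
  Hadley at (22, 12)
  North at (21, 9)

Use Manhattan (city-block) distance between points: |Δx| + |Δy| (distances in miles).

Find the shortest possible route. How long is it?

Shortest round trip = 78 miles.

With 5 stops there are 5!/2 = 60 distinct round trips (a route and its reverse cost the same).
Sutton - Maple - Fenby - Ash - Hadley - North - Sutton: 21+37+19+9+4+18 = 108
Sutton - Maple - Fenby - Ash - North - Hadley - Sutton: 21+37+19+13+4+22 = 116
Sutton - Maple - Fenby - Hadley - Ash - North - Sutton: 21+37+10+9+13+18 = 108
Sutton - Maple - Fenby - Hadley - North - Ash - Sutton: 21+37+10+4+13+31 = 116
Sutton - Maple - Fenby - North - Ash - Hadley - Sutton: 21+37+6+13+9+22 = 108
Sutton - Maple - Fenby - North - Hadley - Ash - Sutton: 21+37+6+4+9+31 = 108
Sutton - Maple - Ash - Fenby - Hadley - North - Sutton: 21+22+19+10+4+18 = 94
Sutton - Maple - Ash - Fenby - North - Hadley - Sutton: 21+22+19+6+4+22 = 94
Sutton - Maple - Ash - Hadley - Fenby - North - Sutton: 21+22+9+10+6+18 = 86
Sutton - Maple - Ash - Hadley - North - Fenby - Sutton: 21+22+9+4+6+16 = 78
Sutton - Maple - Ash - North - Fenby - Hadley - Sutton: 21+22+13+6+10+22 = 94
Sutton - Maple - Ash - North - Hadley - Fenby - Sutton: 21+22+13+4+10+16 = 86
Sutton - Maple - Hadley - Fenby - Ash - North - Sutton: 21+31+10+19+13+18 = 112
Sutton - Maple - Hadley - Fenby - North - Ash - Sutton: 21+31+10+6+13+31 = 112
… (46 more)
The minimum is 78.
One optimal route: Sutton → Maple → Ash → Hadley → North → Fenby → Sutton (or its reverse).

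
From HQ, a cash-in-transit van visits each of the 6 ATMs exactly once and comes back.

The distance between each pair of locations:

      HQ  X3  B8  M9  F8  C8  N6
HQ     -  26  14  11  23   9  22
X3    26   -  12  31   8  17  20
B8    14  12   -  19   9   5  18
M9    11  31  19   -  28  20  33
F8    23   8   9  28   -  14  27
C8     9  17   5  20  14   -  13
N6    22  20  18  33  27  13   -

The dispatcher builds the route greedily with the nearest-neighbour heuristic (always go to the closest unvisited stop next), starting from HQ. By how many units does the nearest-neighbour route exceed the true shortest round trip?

Excess over optimum: 6.

From HQ: C8=9, M9=11, B8=14, N6=22, F8=23, X3=26 → choose C8 (9).
From C8: B8=5, N6=13, F8=14, X3=17, M9=20 → choose B8 (5).
From B8: F8=9, X3=12, N6=18, M9=19 → choose F8 (9).
From F8: X3=8, N6=27, M9=28 → choose X3 (8).
From X3: N6=20, M9=31 → choose N6 (20).
From N6: M9=33 → choose M9 (33).
NN route HQ → C8 → B8 → F8 → X3 → N6 → M9 → HQ costs 95.
Optimal: HQ → M9 → B8 → F8 → X3 → N6 → C8 → HQ costs 89 (by enumerating all 360 distinct tours).
Excess = 95 − 89 = 6.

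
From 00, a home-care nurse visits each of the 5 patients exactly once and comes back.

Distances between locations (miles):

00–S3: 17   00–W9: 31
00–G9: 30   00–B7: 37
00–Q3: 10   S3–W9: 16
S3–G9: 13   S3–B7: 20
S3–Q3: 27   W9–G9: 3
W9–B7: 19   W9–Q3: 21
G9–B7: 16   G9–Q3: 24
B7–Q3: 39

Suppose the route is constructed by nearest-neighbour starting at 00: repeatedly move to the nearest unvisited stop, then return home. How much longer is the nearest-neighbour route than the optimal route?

00: Q3=10, S3=17, G9=30, W9=31, B7=37 ⇒ Q3
Q3: W9=21, G9=24, S3=27, B7=39 ⇒ W9
W9: G9=3, S3=16, B7=19 ⇒ G9
G9: S3=13, B7=16 ⇒ S3
S3: B7=20 ⇒ B7
NN route 00 → Q3 → W9 → G9 → S3 → B7 → 00 costs 104.
Optimal: 00 → S3 → B7 → G9 → W9 → Q3 → 00 costs 87 (by enumerating all 60 distinct tours).
Excess = 104 − 87 = 17.

The nearest-neighbour route is 17 miles longer than optimal.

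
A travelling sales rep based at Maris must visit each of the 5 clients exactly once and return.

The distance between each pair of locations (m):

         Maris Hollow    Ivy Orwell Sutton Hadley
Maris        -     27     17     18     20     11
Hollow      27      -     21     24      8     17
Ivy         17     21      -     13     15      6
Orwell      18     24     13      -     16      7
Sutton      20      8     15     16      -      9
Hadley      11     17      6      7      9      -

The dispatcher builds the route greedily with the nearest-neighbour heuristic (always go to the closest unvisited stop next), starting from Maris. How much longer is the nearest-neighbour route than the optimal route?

Excess over optimum: 1 m.

From Maris: Hadley=11, Ivy=17, Orwell=18, Sutton=20, Hollow=27 → choose Hadley (11).
From Hadley: Ivy=6, Orwell=7, Sutton=9, Hollow=17 → choose Ivy (6).
From Ivy: Orwell=13, Sutton=15, Hollow=21 → choose Orwell (13).
From Orwell: Sutton=16, Hollow=24 → choose Sutton (16).
From Sutton: Hollow=8 → choose Hollow (8).
NN route Maris → Hadley → Ivy → Orwell → Sutton → Hollow → Maris costs 81.
Optimal: Maris → Ivy → Hollow → Sutton → Orwell → Hadley → Maris costs 80 (by enumerating all 60 distinct tours).
Excess = 81 − 80 = 1.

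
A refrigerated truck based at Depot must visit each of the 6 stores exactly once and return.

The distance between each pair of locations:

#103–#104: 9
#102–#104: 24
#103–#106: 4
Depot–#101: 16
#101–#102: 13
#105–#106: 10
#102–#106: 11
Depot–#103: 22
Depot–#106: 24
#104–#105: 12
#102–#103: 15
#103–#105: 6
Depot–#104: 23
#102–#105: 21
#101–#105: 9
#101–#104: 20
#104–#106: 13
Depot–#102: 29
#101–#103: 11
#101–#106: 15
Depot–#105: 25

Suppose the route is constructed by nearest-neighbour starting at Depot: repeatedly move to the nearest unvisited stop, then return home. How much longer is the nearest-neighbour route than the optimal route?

The nearest-neighbour route is 8 longer than optimal.

Depot: #101=16, #103=22, #104=23, #106=24, #105=25, #102=29 ⇒ #101
#101: #105=9, #103=11, #102=13, #106=15, #104=20 ⇒ #105
#105: #103=6, #106=10, #104=12, #102=21 ⇒ #103
#103: #106=4, #104=9, #102=15 ⇒ #106
#106: #102=11, #104=13 ⇒ #102
#102: #104=24 ⇒ #104
NN route Depot → #101 → #105 → #103 → #106 → #102 → #104 → Depot costs 93.
Optimal: Depot → #101 → #102 → #106 → #103 → #105 → #104 → Depot costs 85 (by enumerating all 360 distinct tours).
Excess = 93 − 85 = 8.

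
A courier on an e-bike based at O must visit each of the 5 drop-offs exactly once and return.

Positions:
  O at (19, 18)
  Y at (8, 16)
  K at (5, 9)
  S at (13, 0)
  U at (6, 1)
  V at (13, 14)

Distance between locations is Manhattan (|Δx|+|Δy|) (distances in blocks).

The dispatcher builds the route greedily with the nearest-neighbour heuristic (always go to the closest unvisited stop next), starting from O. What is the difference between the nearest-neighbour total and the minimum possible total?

Excess over optimum: 4 blocks.

From O: V=10, Y=13, K=23, S=24, U=30 → choose V (10).
From V: Y=7, K=13, S=14, U=20 → choose Y (7).
From Y: K=10, U=17, S=21 → choose K (10).
From K: U=9, S=17 → choose U (9).
From U: S=8 → choose S (8).
NN route O → V → Y → K → U → S → O costs 68.
Optimal: O → Y → K → U → S → V → O costs 64 (by enumerating all 60 distinct tours).
Excess = 68 − 64 = 4.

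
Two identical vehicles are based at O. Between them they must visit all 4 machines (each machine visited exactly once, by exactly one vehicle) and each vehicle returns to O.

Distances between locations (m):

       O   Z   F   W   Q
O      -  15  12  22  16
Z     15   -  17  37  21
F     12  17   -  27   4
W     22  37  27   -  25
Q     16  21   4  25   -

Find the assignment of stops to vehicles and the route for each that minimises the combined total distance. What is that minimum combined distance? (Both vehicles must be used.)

Try each way of splitting the stops between the two vehicles (each non-empty) and, for each split, find the best tour for each vehicle:
  {Z} + {F, W, Q}: 30 + 63 = 93
  {F} + {Z, W, Q}: 24 + 83 = 107
  {Z, F} + {W, Q}: 44 + 63 = 107
  {W} + {Z, F, Q}: 44 + 52 = 96
  {Z, W} + {F, Q}: 74 + 32 = 106
  {F, W} + {Z, Q}: 61 + 52 = 113
  … (7 splits in total)
Best: vehicle 1 O → Z → O = 30; vehicle 2 O → F → Q → W → O = 63; combined 93.

Minimum combined distance: 93 m.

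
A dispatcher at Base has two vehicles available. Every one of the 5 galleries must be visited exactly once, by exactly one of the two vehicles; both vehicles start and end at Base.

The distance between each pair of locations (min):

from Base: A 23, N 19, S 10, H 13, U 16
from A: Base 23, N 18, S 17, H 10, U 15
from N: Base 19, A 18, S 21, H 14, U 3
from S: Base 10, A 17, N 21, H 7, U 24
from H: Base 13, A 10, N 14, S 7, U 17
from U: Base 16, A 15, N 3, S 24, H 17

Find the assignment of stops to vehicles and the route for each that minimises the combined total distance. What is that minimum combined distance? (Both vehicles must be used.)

Minimum combined distance: 80 min.

Try each way of splitting the stops between the two vehicles (each non-empty) and, for each split, find the best tour for each vehicle:
  {A} + {N, S, H, U}: 46 + 50 = 96
  {N} + {A, S, H, U}: 38 + 58 = 96
  {A, N} + {S, H, U}: 60 + 50 = 110
  {S} + {A, N, H, U}: 20 + 60 = 80
  {A, S} + {N, H, U}: 50 + 46 = 96
  {N, S} + {A, H, U}: 50 + 54 = 104
  … (15 splits in total)
Best: vehicle 1 Base → S → Base = 20; vehicle 2 Base → N → U → A → H → Base = 60; combined 80.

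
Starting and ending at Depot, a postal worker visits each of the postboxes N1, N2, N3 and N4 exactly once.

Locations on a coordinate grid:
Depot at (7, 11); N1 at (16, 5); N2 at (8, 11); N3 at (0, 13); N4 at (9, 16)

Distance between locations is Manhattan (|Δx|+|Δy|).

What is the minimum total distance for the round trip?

There are 12 distinct closed tours to check (reversals are equivalent).
Depot→N1→N2→N3→N4→Depot: 15+14+10+12+7 = 58
Depot→N1→N2→N4→N3→Depot: 15+14+6+12+9 = 56
Depot→N1→N3→N2→N4→Depot: 15+24+10+6+7 = 62
Depot→N1→N3→N4→N2→Depot: 15+24+12+6+1 = 58
Depot→N1→N4→N2→N3→Depot: 15+18+6+10+9 = 58
Depot→N1→N4→N3→N2→Depot: 15+18+12+10+1 = 56
Depot→N2→N1→N3→N4→Depot: 1+14+24+12+7 = 58
Depot→N2→N1→N4→N3→Depot: 1+14+18+12+9 = 54
Depot→N2→N3→N1→N4→Depot: 1+10+24+18+7 = 60
Depot→N2→N4→N1→N3→Depot: 1+6+18+24+9 = 58
Depot→N3→N1→N2→N4→Depot: 9+24+14+6+7 = 60
Depot→N3→N2→N1→N4→Depot: 9+10+14+18+7 = 58
The minimum is 54.
One optimal route: Depot → N2 → N1 → N4 → N3 → Depot (or its reverse).

54 — the shortest possible round trip.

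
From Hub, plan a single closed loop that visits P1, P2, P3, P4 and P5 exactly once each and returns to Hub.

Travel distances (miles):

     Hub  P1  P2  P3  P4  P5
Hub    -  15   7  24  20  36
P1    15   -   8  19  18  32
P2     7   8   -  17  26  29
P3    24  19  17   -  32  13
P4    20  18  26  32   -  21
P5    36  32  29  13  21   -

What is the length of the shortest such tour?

88 miles — the shortest possible round trip.

Hub → P1 → P2 → P3 → P4 → P5 → Hub: 15+8+17+32+21+36 = 129
Hub → P1 → P2 → P3 → P5 → P4 → Hub: 15+8+17+13+21+20 = 94
Hub → P1 → P2 → P4 → P3 → P5 → Hub: 15+8+26+32+13+36 = 130
Hub → P1 → P2 → P4 → P5 → P3 → Hub: 15+8+26+21+13+24 = 107
Hub → P1 → P2 → P5 → P3 → P4 → Hub: 15+8+29+13+32+20 = 117
Hub → P1 → P2 → P5 → P4 → P3 → Hub: 15+8+29+21+32+24 = 129
Hub → P1 → P3 → P2 → P4 → P5 → Hub: 15+19+17+26+21+36 = 134
Hub → P1 → P3 → P2 → P5 → P4 → Hub: 15+19+17+29+21+20 = 121
Hub → P1 → P3 → P4 → P2 → P5 → Hub: 15+19+32+26+29+36 = 157
Hub → P1 → P3 → P4 → P5 → P2 → Hub: 15+19+32+21+29+7 = 123
Hub → P1 → P3 → P5 → P2 → P4 → Hub: 15+19+13+29+26+20 = 122
Hub → P1 → P3 → P5 → P4 → P2 → Hub: 15+19+13+21+26+7 = 101
Hub → P1 → P4 → P2 → P3 → P5 → Hub: 15+18+26+17+13+36 = 125
Hub → P1 → P4 → P2 → P5 → P3 → Hub: 15+18+26+29+13+24 = 125
… (46 more)
Hub → P2 → P1 → P3 → P5 → P4 → Hub: 7+8+19+13+21+20 = 88  ← best
The minimum is 88.
One optimal route: Hub → P2 → P1 → P3 → P5 → P4 → Hub (or its reverse).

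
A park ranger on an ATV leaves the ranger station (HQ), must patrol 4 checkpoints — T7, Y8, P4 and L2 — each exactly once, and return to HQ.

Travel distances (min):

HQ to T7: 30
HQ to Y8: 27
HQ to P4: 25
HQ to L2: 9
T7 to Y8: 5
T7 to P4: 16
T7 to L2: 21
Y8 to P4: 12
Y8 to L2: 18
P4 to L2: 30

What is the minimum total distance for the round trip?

Shortest round trip = 72 min.

There are 12 distinct closed tours to check (reversals are equivalent).
HQ - T7 - Y8 - P4 - L2 - HQ: 30+5+12+30+9 = 86
HQ - T7 - Y8 - L2 - P4 - HQ: 30+5+18+30+25 = 108
HQ - T7 - P4 - Y8 - L2 - HQ: 30+16+12+18+9 = 85
HQ - T7 - P4 - L2 - Y8 - HQ: 30+16+30+18+27 = 121
HQ - T7 - L2 - Y8 - P4 - HQ: 30+21+18+12+25 = 106
HQ - T7 - L2 - P4 - Y8 - HQ: 30+21+30+12+27 = 120
HQ - Y8 - T7 - P4 - L2 - HQ: 27+5+16+30+9 = 87
HQ - Y8 - T7 - L2 - P4 - HQ: 27+5+21+30+25 = 108
HQ - Y8 - P4 - T7 - L2 - HQ: 27+12+16+21+9 = 85
HQ - Y8 - L2 - T7 - P4 - HQ: 27+18+21+16+25 = 107
HQ - P4 - T7 - Y8 - L2 - HQ: 25+16+5+18+9 = 73
HQ - P4 - Y8 - T7 - L2 - HQ: 25+12+5+21+9 = 72
The minimum is 72.
One optimal route: HQ → P4 → Y8 → T7 → L2 → HQ (or its reverse).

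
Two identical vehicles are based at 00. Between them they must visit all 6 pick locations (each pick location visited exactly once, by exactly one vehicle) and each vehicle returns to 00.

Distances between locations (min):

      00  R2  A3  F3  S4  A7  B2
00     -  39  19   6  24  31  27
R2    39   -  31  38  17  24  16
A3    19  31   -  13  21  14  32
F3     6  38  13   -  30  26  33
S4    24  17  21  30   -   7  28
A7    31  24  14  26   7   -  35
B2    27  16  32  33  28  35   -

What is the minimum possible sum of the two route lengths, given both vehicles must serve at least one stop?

Minimum combined distance: 112 min.

Try each way of splitting the stops between the two vehicles (each non-empty) and, for each split, find the best tour for each vehicle:
  {R2} + {A3, F3, S4, A7, B2}: 78 + 95 = 173
  {A3} + {R2, F3, S4, A7, B2}: 38 + 99 = 137
  {R2, A3} + {F3, S4, A7, B2}: 89 + 94 = 183
  {F3} + {R2, A3, S4, A7, B2}: 12 + 100 = 112
  {R2, F3} + {A3, S4, A7, B2}: 83 + 95 = 178
  {A3, F3} + {R2, S4, A7, B2}: 38 + 98 = 136
  … (31 splits in total)
Best: vehicle 1 00 → F3 → 00 = 12; vehicle 2 00 → A3 → A7 → S4 → R2 → B2 → 00 = 100; combined 112.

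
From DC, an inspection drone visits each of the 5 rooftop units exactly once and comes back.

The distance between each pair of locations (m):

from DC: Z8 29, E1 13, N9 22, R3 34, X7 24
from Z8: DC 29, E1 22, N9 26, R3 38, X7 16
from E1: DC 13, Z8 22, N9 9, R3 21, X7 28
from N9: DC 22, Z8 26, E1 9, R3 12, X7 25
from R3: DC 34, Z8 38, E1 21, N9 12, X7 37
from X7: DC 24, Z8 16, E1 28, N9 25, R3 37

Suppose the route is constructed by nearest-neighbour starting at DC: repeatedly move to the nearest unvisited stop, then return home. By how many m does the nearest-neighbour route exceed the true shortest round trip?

DC: E1=13, N9=22, X7=24, Z8=29, R3=34 ⇒ E1
E1: N9=9, R3=21, Z8=22, X7=28 ⇒ N9
N9: R3=12, X7=25, Z8=26 ⇒ R3
R3: X7=37, Z8=38 ⇒ X7
X7: Z8=16 ⇒ Z8
NN route DC → E1 → N9 → R3 → X7 → Z8 → DC costs 116.
Optimal: DC → E1 → N9 → R3 → Z8 → X7 → DC costs 112 (by enumerating all 60 distinct tours).
Excess = 116 − 112 = 4.

The nearest-neighbour route is 4 m longer than optimal.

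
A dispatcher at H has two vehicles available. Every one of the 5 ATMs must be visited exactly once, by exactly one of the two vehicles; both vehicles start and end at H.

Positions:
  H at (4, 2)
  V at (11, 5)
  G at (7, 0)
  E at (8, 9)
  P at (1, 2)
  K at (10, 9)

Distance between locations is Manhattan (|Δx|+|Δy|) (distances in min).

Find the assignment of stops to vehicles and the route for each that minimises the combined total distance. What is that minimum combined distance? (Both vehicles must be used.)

38 min — the smallest possible combined total.

Check every non-empty split of the stops between the two vehicles; for each half take its own optimal tour:
  {V} + {G, E, P, K}: 20 + 36 = 56
  {G} + {V, E, P, K}: 10 + 34 = 44
  {V, G} + {E, P, K}: 24 + 32 = 56
  {E} + {V, G, P, K}: 22 + 38 = 60
  {V, E} + {G, P, K}: 28 + 36 = 64
  {G, E} + {V, P, K}: 26 + 34 = 60
  … (15 splits in total)
  {P} + {V, G, E, K}: 6 + 32 = 38  ← best
Best: vehicle 1 H → P → H = 6; vehicle 2 H → V → K → E → G → H = 32; combined 38.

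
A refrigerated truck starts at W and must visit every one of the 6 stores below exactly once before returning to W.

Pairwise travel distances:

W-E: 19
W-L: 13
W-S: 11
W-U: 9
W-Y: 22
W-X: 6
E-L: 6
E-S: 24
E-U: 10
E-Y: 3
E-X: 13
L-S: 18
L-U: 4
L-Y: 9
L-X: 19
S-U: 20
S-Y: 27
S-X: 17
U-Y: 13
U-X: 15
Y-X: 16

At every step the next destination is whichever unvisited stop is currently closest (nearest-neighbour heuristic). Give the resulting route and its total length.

From W: distances to unvisited — X=6, U=9, S=11, L=13, E=19, Y=22. Nearest is X (6).
From X: distances to unvisited — E=13, U=15, Y=16, S=17, L=19. Nearest is E (13).
From E: distances to unvisited — Y=3, L=6, U=10, S=24. Nearest is Y (3).
From Y: distances to unvisited — L=9, U=13, S=27. Nearest is L (9).
From L: distances to unvisited — U=4, S=18. Nearest is U (4).
From U: distances to unvisited — S=20. Nearest is S (20).
Return S→W: 11.
Total = 6 + 13 + 3 + 9 + 4 + 20 + 11 = 66.

66 along W → X → E → Y → L → U → S → W.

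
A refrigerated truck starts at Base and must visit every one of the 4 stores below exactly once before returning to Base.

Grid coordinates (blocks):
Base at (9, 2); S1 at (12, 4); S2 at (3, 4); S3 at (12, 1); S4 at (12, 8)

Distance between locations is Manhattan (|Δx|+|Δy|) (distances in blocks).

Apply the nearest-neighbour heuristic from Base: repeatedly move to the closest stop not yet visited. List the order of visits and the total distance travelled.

32 blocks along Base → S3 → S1 → S4 → S2 → Base.

At Base the remaining stops are S3 4, S1 5, S2 8, S4 9; go to S3.
At S3 the remaining stops are S1 3, S4 7, S2 12; go to S1.
At S1 the remaining stops are S4 4, S2 9; go to S4.
At S4 the remaining stops are S2 13; go to S2.
Return S2→Base: 8.
Total = 4 + 3 + 4 + 13 + 8 = 32.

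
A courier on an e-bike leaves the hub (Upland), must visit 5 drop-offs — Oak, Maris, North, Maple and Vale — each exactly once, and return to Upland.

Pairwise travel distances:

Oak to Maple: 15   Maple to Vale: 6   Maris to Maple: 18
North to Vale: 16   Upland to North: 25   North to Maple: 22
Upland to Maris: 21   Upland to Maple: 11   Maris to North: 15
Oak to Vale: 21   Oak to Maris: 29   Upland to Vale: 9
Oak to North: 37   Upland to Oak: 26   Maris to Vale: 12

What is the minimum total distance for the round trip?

Upland → Oak → Maris → North → Maple → Vale → Upland: 26+29+15+22+6+9 = 107
Upland → Oak → Maris → North → Vale → Maple → Upland: 26+29+15+16+6+11 = 103
Upland → Oak → Maris → Maple → North → Vale → Upland: 26+29+18+22+16+9 = 120
Upland → Oak → Maris → Maple → Vale → North → Upland: 26+29+18+6+16+25 = 120
Upland → Oak → Maris → Vale → North → Maple → Upland: 26+29+12+16+22+11 = 116
Upland → Oak → Maris → Vale → Maple → North → Upland: 26+29+12+6+22+25 = 120
Upland → Oak → North → Maris → Maple → Vale → Upland: 26+37+15+18+6+9 = 111
Upland → Oak → North → Maris → Vale → Maple → Upland: 26+37+15+12+6+11 = 107
Upland → Oak → North → Maple → Maris → Vale → Upland: 26+37+22+18+12+9 = 124
Upland → Oak → North → Maple → Vale → Maris → Upland: 26+37+22+6+12+21 = 124
Upland → Oak → North → Vale → Maris → Maple → Upland: 26+37+16+12+18+11 = 120
Upland → Oak → North → Vale → Maple → Maris → Upland: 26+37+16+6+18+21 = 124
Upland → Oak → Maple → Maris → North → Vale → Upland: 26+15+18+15+16+9 = 99
Upland → Oak → Maple → Maris → Vale → North → Upland: 26+15+18+12+16+25 = 112
… (46 more)
Upland → Maple → Oak → Maris → North → Vale → Upland: 11+15+29+15+16+9 = 95  ← best
The minimum is 95.
One optimal route: Upland → Maple → Oak → Maris → North → Vale → Upland (or its reverse).

95 — the shortest possible round trip.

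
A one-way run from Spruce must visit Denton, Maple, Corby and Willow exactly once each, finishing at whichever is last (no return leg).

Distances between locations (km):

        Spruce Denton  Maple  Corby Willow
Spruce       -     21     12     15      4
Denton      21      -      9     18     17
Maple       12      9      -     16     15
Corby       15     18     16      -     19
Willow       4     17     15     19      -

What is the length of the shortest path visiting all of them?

There are 4! = 24 possible orderings.
Spruce → Denton → Maple → Corby → Willow: 21+9+16+19 = 65
Spruce → Denton → Maple → Willow → Corby: 21+9+15+19 = 64
Spruce → Denton → Corby → Maple → Willow: 21+18+16+15 = 70
Spruce → Denton → Corby → Willow → Maple: 21+18+19+15 = 73
Spruce → Denton → Willow → Maple → Corby: 21+17+15+16 = 69
Spruce → Denton → Willow → Corby → Maple: 21+17+19+16 = 73
Spruce → Maple → Denton → Corby → Willow: 12+9+18+19 = 58
Spruce → Maple → Denton → Willow → Corby: 12+9+17+19 = 57
Spruce → Maple → Corby → Denton → Willow: 12+16+18+17 = 63
Spruce → Maple → Corby → Willow → Denton: 12+16+19+17 = 64
Spruce → Maple → Willow → Denton → Corby: 12+15+17+18 = 62
Spruce → Maple → Willow → Corby → Denton: 12+15+19+18 = 64
Spruce → Corby → Denton → Maple → Willow: 15+18+9+15 = 57
Spruce → Corby → Denton → Willow → Maple: 15+18+17+15 = 65
… (10 more)
Spruce → Willow → Denton → Maple → Corby: 4+17+9+16 = 46  ← best
The minimum is 46.
One shortest path: Spruce → Willow → Denton → Maple → Corby.

Minimum one-way distance = 46 km.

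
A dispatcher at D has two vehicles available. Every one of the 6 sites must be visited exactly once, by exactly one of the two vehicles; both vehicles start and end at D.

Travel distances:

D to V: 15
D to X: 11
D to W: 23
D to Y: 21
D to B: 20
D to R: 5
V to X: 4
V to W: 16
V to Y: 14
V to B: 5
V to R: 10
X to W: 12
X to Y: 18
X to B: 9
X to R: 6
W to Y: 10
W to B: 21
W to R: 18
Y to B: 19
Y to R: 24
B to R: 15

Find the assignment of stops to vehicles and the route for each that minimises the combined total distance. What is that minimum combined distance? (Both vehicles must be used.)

Minimum combined distance: 82.

Try each way of splitting the stops between the two vehicles (each non-empty) and, for each split, find the best tour for each vehicle:
  {V} + {X, W, Y, B, R}: 30 + 72 = 102
  {X} + {V, W, Y, B, R}: 22 + 72 = 94
  {V, X} + {W, Y, B, R}: 30 + 72 = 102
  {W} + {V, X, Y, B, R}: 46 + 60 = 106
  {V, W} + {X, Y, B, R}: 54 + 60 = 114
  {X, W} + {V, Y, B, R}: 46 + 60 = 106
  … (31 splits in total)
  {V, X, W, Y, B} + {R}: 72 + 10 = 82  ← best
Best: vehicle 1 D → V → B → X → W → Y → D = 72; vehicle 2 D → R → D = 10; combined 82.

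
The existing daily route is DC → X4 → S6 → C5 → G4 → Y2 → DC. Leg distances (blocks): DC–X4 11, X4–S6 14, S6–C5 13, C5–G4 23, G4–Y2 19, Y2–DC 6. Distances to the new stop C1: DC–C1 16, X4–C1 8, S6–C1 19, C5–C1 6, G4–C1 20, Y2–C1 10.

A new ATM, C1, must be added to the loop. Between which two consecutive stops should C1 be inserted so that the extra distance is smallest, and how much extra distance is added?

Minimum extra distance: 3 blocks, inserting C1 between C5 and G4.

Insertion cost between consecutive stops i–j is d(i,C1) + d(C1,j) − d(i,j):
  between DC and X4: 16 + 8 − 11 = 13
  between X4 and S6: 8 + 19 − 14 = 13
  between S6 and C5: 19 + 6 − 13 = 12
  between C5 and G4: 6 + 20 − 23 = 3
  between G4 and Y2: 20 + 10 − 19 = 11
  between Y2 and DC: 10 + 16 − 6 = 20
Cheapest insertion is between C5 and G4, adding 3.
New total = 86 + 3 = 89.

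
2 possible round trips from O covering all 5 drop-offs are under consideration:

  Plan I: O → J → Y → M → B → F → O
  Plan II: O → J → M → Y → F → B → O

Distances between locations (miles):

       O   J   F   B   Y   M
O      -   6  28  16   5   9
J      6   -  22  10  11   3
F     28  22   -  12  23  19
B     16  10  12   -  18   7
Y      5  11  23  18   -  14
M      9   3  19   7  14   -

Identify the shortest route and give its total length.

Plan I: 6 + 11 + 14 + 7 + 12 + 28 = 78
Plan II: 6 + 3 + 14 + 23 + 12 + 16 = 74

74 miles — Plan II is the shortest.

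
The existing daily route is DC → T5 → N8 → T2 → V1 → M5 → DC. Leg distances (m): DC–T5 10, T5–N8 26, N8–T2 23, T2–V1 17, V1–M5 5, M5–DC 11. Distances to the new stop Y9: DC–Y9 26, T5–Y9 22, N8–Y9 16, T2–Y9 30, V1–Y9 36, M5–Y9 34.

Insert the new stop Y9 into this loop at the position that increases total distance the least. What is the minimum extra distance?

Insertion cost between consecutive stops i–j is d(i,Y9) + d(Y9,j) − d(i,j):
  between DC and T5: 26 + 22 − 10 = 38
  between T5 and N8: 22 + 16 − 26 = 12
  between N8 and T2: 16 + 30 − 23 = 23
  between T2 and V1: 30 + 36 − 17 = 49
  between V1 and M5: 36 + 34 − 5 = 65
  between M5 and DC: 34 + 26 − 11 = 49
Cheapest insertion is between T5 and N8, adding 12.
New total = 92 + 12 = 104.

Minimum extra distance: 12 m, inserting Y9 between T5 and N8.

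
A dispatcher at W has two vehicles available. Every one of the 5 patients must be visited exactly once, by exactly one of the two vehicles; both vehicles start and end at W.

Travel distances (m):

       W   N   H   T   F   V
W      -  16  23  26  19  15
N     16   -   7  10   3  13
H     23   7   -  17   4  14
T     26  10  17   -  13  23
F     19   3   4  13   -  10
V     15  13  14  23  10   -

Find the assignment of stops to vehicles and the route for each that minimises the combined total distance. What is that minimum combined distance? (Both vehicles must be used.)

Check every non-empty split of the stops between the two vehicles; for each half take its own optimal tour:
  {N} + {H, T, F, V}: 32 + 72 = 104
  {H} + {N, T, F, V}: 46 + 64 = 110
  {N, H} + {T, F, V}: 46 + 64 = 110
  {T} + {N, H, F, V}: 52 + 52 = 104
  {N, T} + {H, F, V}: 52 + 52 = 104
  {H, T} + {N, F, V}: 66 + 44 = 110
  … (15 splits in total)
  {N, H, T, F} + {V}: 66 + 30 = 96  ← best
Best: vehicle 1 W → N → H → F → T → W = 66; vehicle 2 W → V → W = 30; combined 96.

96 m — the smallest possible combined total.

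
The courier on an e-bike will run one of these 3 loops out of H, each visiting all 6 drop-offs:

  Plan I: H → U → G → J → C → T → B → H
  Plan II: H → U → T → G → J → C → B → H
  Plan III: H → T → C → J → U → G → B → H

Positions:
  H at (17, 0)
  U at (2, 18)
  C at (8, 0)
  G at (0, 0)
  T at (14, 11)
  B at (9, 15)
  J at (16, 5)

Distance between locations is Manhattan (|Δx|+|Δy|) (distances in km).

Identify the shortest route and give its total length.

Plan I: 33 + 20 + 21 + 13 + 17 + 9 + 23 = 136
Plan II: 33 + 19 + 25 + 21 + 13 + 16 + 23 = 150
Plan III: 14 + 17 + 13 + 27 + 20 + 24 + 23 = 138

Shortest is Plan I, total 136 km.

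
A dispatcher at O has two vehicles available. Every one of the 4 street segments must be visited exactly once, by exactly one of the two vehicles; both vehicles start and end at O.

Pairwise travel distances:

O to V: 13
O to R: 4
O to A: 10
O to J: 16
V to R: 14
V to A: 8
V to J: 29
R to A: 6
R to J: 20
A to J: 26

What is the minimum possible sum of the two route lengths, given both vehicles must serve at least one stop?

63 — the smallest possible combined total.

Try each way of splitting the stops between the two vehicles (each non-empty) and, for each split, find the best tour for each vehicle:
  {V} + {R, A, J}: 26 + 52 = 78
  {R} + {V, A, J}: 8 + 63 = 71
  {V, R} + {A, J}: 31 + 52 = 83
  {A} + {V, R, J}: 20 + 63 = 83
  {V, A} + {R, J}: 31 + 40 = 71
  {R, A} + {V, J}: 20 + 58 = 78
  … (7 splits in total)
  {V, R, A} + {J}: 31 + 32 = 63  ← best
Best: vehicle 1 O → V → A → R → O = 31; vehicle 2 O → J → O = 32; combined 63.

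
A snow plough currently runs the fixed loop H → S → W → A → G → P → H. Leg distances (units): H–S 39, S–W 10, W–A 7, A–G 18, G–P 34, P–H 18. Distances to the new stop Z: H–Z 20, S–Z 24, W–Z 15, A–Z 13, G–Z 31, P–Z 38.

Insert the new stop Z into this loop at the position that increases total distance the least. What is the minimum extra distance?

+5 — insert Z between H and S.

Insertion cost between consecutive stops i–j is d(i,Z) + d(Z,j) − d(i,j):
  between H and S: 20 + 24 − 39 = 5
  between S and W: 24 + 15 − 10 = 29
  between W and A: 15 + 13 − 7 = 21
  between A and G: 13 + 31 − 18 = 26
  between G and P: 31 + 38 − 34 = 35
  between P and H: 38 + 20 − 18 = 40
Cheapest insertion is between H and S, adding 5.
New total = 126 + 5 = 131.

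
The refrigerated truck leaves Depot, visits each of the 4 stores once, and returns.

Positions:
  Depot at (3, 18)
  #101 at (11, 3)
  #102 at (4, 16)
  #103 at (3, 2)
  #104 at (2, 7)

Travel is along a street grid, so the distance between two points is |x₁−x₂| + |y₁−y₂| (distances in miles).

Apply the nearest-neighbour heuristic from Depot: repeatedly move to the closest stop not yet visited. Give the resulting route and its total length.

Nearest-neighbour total = 52 miles; route Depot → #102 → #104 → #103 → #101 → Depot.

Depot → [#102:3 / #104:12 / #103:16 / #101:23] → #102 (3)
#102 → [#104:11 / #103:15 / #101:20] → #104 (11)
#104 → [#103:6 / #101:13] → #103 (6)
#103 → [#101:9] → #101 (9)
Return #101→Depot: 23.
Total = 3 + 11 + 6 + 9 + 23 = 52.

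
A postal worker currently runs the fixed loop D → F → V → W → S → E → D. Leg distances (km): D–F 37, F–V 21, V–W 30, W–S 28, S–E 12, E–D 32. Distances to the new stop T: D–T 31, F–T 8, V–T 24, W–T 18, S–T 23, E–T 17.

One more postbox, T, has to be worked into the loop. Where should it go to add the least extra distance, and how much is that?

Insertion cost between consecutive stops i–j is d(i,T) + d(T,j) − d(i,j):
  between D and F: 31 + 8 − 37 = 2
  between F and V: 8 + 24 − 21 = 11
  between V and W: 24 + 18 − 30 = 12
  between W and S: 18 + 23 − 28 = 13
  between S and E: 23 + 17 − 12 = 28
  between E and D: 17 + 31 − 32 = 16
Cheapest insertion is between D and F, adding 2.
New total = 160 + 2 = 162.

+2 km — insert T between D and F.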